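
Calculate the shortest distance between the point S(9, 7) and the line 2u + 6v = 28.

The normal to the line is n = (2, 6) with |n| = 2√10.
|n·S − 28| = |60 − 28| = 32, so the distance is 32/(2√10) = 8√10/5.

16/√10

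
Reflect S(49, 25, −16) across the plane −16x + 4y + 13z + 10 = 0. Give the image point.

n = (−16, 4, 13), |n|² = 441, n·S − (-10) = -882, so t = -882/441 = -2.
Foot F = S − (-2)·n = (17, 33, 10); the reflection is 2F − S = (−15, 41, 36).

(-15, 41, 36)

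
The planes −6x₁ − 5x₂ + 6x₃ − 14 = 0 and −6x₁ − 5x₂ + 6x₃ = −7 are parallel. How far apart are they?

With common normal n = (−6, −5, 6) (|n| = √97), the distance is |14 − (-7)|/|n| = 21/√97 = 21√97/97.

21/√97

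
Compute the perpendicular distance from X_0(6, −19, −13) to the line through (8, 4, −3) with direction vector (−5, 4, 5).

3√41

Direction vector d = (−5, 4, 5).
AP = (−2, −23, −10), and AP × d = (−75, 60, −123).
|AP × d|² = 24354 and |d|² = 66, so the distance is √(24354/66) = √369 = 3√41.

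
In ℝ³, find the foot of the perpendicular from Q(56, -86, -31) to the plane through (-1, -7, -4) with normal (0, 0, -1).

n = (0, 0, -1), |n|² = 1, and n·Q − 4 = 27.
t = 27/1 = 27, so the foot is Q − t·n = (56, -86, -31) − 27·(0, 0, -1) = (56, -86, -4).

(56, -86, -4)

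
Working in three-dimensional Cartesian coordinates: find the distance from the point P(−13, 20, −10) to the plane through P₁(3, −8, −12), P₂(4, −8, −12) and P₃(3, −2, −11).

16/√37

P₁P₂ = (1, 0, 0) and P₁P₃ = (0, 6, 1), so a normal is n = P₁P₂ × P₁P₃ = (0, −1, 6).
n = (0, −1, 6); n·P − (-64) = -16; |n| = √37; distance = 16/√37.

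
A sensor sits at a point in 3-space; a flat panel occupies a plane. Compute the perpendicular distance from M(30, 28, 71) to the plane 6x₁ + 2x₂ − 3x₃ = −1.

24/7

Normal vector n = (6, 2, −3), and n·(30, 28, 71) − (−1) = 24.
|n| = √(36 + 4 + 9) = 7, so the distance is |24|/7 = 24/7.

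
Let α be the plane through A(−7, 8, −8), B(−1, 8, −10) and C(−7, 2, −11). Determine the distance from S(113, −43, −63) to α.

AB = (6, 0, −2) and AC = (0, −6, −3), so a normal is n = AB × AC = (−12, 18, −36).
n = (−12, 18, −36); n·P − 516 = -378; |n| = 42; distance = 378/42 = 9.

9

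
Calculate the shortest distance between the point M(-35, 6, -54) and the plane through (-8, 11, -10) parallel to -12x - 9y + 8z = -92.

1

Parallel planes share the normal n = (-12, -9, 8); since (-8, 11, -10) lies on the plane, its equation is -12x - 9y + 8z = -83.
Then n·(-35, 6, -54) - (-83) = 17.
|n| = √(144 + 81 + 64) = 17, so the distance is |17|/17 = 1.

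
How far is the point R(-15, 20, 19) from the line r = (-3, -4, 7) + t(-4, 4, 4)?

4√6

Direction vector d = (-4, 4, 4).
AP = (-12, 24, 12); AP·d = 192, |AP|² = 864, |d|² = 48.
distance² = |AP|² − (AP·d)²/|d|² = 864 − 36864/48 = 96, so the distance is 4√6.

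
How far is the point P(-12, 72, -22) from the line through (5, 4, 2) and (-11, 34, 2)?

√865

A direction vector is d = (-16, 30, 0).
AP = (-17, 68, -24); AP·d = 2312, |AP|² = 5489, |d|² = 1156.
distance² = |AP|² − (AP·d)²/|d|² = 5489 − 5345344/1156 = 865, so the distance is √865.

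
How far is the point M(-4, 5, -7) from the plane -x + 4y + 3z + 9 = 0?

12/√26

Normal vector n = (-1, 4, 3), and n·(-4, 5, -7) - (-9) = 12.
|n| = √(1 + 16 + 9) = √26, so the distance is |12|/√26 = 6√26/13.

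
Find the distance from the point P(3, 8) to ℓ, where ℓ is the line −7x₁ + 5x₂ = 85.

66/√74

The normal to the line is n = (−7, 5) with |n| = √74.
|n·P − 85| = |19 − 85| = 66, so the distance is 66/√74.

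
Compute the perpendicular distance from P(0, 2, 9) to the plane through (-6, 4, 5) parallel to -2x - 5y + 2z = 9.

2√33/11

Parallel planes share the normal n = (-2, -5, 2); since (-6, 4, 5) lies on the plane, its equation is -2x - 5y + 2z = 2.
n = (-2, -5, 2); n·P − 2 = 6; |n| = √33; distance = 6/√33 = 2√33/11.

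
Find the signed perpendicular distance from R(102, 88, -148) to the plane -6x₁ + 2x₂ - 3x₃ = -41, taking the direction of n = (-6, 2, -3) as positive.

7

n·R − (-41) = 49.
|n| = 7, so the signed distance is 49/7 = 7.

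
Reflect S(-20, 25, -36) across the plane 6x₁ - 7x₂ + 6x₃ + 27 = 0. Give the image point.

n = (6, -7, 6), |n|² = 121, n·S − (-27) = -484, so t = -484/121 = -4.
Foot F = S − (-4)·n = (4, -3, -12); the reflection is 2F − S = (28, -31, 12).

(28, -31, 12)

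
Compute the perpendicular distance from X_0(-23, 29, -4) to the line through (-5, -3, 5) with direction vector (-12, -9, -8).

√1429

Direction vector d = (-12, -9, -8).
AP = (-18, 32, -9); AP·d = 0, |AP|² = 1429, |d|² = 289.
distance² = |AP|² − (AP·d)²/|d|² = 1429 − 0/289 = 1429, so the distance is √1429.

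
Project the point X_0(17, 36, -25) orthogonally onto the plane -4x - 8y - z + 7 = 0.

n = (-4, -8, -1), |n|² = 81, and n·X_0 − (-7) = -324.
t = -324/81 = -4, so the foot is X_0 − t·n = (17, 36, -25) − (-4)·(-4, -8, -1) = (1, 4, -29).

(1, 4, -29)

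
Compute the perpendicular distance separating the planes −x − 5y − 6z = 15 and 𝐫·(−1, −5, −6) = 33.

Both planes have normal n = (−1, −5, −6), |n| = √62. Any point on the first plane is at distance |33 − 15|/|n| = 18/√62 = 9√62/31 from the second.

9√62/31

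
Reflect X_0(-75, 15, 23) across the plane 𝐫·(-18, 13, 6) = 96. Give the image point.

(33, -63, -13)

n = (-18, 13, 6), |n|² = 529, n·X_0 − 96 = 1587, so t = 1587/529 = 3.
Foot F = X_0 − 3·n = (-21, -24, 5); the reflection is 2F − X_0 = (33, -63, -13).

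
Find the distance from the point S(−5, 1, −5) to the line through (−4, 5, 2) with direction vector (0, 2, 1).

Direction vector d = (0, 2, 1).
AP = (−1, −4, −7); AP·d = -15, |AP|² = 66, |d|² = 5.
distance² = |AP|² − (AP·d)²/|d|² = 66 − 225/5 = 21, so the distance is √21.

√21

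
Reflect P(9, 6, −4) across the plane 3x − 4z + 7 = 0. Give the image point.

(-3, 6, 12)

n = (3, 0, −4), |n|² = 25, n·P − (-7) = 50, so t = 50/25 = 2.
Foot F = P − 2·n = (3, 6, 4); the reflection is 2F − P = (−3, 6, 12).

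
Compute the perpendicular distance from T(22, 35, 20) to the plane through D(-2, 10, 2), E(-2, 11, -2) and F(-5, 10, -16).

26√53/53

DE = (0, 1, -4) and DF = (-3, 0, -18), so a normal is n = DE × DF = (-18, 12, 3).
Then n·(22, 35, 20) - 162 = -78.
|n| = √(324 + 144 + 9) = 3√53, so the distance is |-78|/(3√53) = 26√53/53.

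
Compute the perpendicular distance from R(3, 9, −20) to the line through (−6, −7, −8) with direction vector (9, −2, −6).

6√10

Direction vector d = (9, −2, −6).
AP = (9, 16, −12); AP·d = 121, |AP|² = 481, |d|² = 121.
distance² = |AP|² − (AP·d)²/|d|² = 481 − 14641/121 = 360, so the distance is 6√10.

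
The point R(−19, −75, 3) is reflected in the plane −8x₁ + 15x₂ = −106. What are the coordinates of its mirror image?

n = (−8, 15, 0), |n|² = 289, n·R − (-106) = -867, so t = -867/289 = -3.
Foot F = R − (-3)·n = (−43, −30, 3); the reflection is 2F − R = (−67, 15, 3).

(-67, 15, 3)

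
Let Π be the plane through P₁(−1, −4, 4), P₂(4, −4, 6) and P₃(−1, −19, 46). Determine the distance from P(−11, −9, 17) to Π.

1

P₁P₂ = (5, 0, 2) and P₁P₃ = (0, −15, 42), so a normal is n = P₁P₂ × P₁P₃ = (30, −210, −75).
d = |30·(-11) + (-210)·(-9) + (-75)·17 − 510| / √(900 + 44100 + 5625) = |-225| / 225 = 1.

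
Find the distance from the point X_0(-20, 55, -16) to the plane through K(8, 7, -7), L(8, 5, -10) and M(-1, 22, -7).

KL = (0, -2, -3) and KM = (-9, 15, 0), so a normal is n = KL × KM = (45, 27, -18).
Then n·(-20, 55, -16) - 675 = 198.
|n| = √(2025 + 729 + 324) = 9√38, so the distance is |198|/(9√38) = 11√38/19.

22/√38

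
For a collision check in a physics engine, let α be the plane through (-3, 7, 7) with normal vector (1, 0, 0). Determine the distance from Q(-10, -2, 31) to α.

The plane has equation n·(r − (-3, 7, 7)) = 0, i.e. n·r = -3.
Then n·(-10, -2, 31) - (-3) = -7.
|n| = √(1 + 0 + 0) = 1, so the distance is |-7|/1 = 7.

7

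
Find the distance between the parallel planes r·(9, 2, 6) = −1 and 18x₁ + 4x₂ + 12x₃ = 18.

10/11

Divide the second equation by 2 to match normals: 9x₁ + 2x₂ + 6x₃ = 9.
With common normal n = (9, 2, 6) (|n| = 11), the distance is |(-1) − 9|/|n| = 10/11.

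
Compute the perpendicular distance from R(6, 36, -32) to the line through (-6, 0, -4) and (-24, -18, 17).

12√2

A direction vector is d = (-18, -18, 21).
AP = (12, 36, -28), and AP × d = (252, 252, 432).
|AP × d|² = 313632 and |d|² = 1089, so the distance is √(313632/1089) = √288 = 12√2.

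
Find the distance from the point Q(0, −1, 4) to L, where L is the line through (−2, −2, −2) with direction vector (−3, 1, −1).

√30

Direction vector d = (−3, 1, −1).
AP = (2, 1, 6); AP·d = -11, |AP|² = 41, |d|² = 11.
distance² = |AP|² − (AP·d)²/|d|² = 41 − 121/11 = 30, so the distance is √30.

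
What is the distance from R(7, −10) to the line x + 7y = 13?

38√2/5

d = |1·7 + 7·(-10) − 13| / √(1 + 49) = |-76|/(5√2) = 38√2/5.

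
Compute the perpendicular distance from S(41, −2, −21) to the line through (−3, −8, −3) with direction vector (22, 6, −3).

Direction vector d = (22, 6, −3).
AP = (44, 6, −18); AP·d = 1058, |AP|² = 2296, |d|² = 529.
distance² = |AP|² − (AP·d)²/|d|² = 2296 − 1119364/529 = 180, so the distance is 6√5.

6√5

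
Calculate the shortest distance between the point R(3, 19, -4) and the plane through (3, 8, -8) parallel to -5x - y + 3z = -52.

Parallel planes share the normal n = (-5, -1, 3); since (3, 8, -8) lies on the plane, its equation is -5x - y + 3z = -47.
d = |(-5)·3 + (-1)·19 + 3·(-4) − (-47)| / √(25 + 1 + 9) = |1| / √35 = √35/35.

√35/35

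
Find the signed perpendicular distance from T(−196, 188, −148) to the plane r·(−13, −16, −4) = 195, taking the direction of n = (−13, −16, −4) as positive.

n·T − 195 = -63.
|n| = 21, so the signed distance is -63/21 = -3.

-3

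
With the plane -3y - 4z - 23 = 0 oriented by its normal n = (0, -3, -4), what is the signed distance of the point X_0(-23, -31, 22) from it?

-18/5

n·X_0 − 23 = -18.
|n| = 5, so the signed distance is -18/5.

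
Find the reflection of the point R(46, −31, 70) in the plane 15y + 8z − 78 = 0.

(46, -557/17, 1174/17)

With n = (0, 15, 8), the signed offset is (n·R − 78)/|n|² = 17/289 = 1/17.
R' = R − 2t·n = (46, −31, 70) − (2/17)·(0, 15, 8) = (46, −557/17, 1174/17).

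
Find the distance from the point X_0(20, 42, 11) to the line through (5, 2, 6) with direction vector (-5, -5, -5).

Direction vector d = (-5, -5, -5).
AP = (15, 40, 5); AP·d = -300, |AP|² = 1850, |d|² = 75.
distance² = |AP|² − (AP·d)²/|d|² = 1850 − 90000/75 = 650, so the distance is 5√26.

5√26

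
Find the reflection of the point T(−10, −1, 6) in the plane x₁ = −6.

(-2, -1, 6)

With n = (1, 0, 0), the signed offset is (n·T − (-6))/|n|² = -4/1 = -4.
T' = T − 2t·n = (−10, −1, 6) − (-8)·(1, 0, 0) = (−2, −1, 6).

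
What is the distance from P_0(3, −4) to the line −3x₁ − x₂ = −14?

9√10/10

d = |(-3)·3 + (-1)·(-4) − (-14)| / √(9 + 1) = |9|/√10 = 9√10/10.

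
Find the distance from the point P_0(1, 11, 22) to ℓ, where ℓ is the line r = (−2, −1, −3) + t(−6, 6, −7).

Direction vector d = (−6, 6, −7).
AP = (3, 12, 25); AP·d = -121, |AP|² = 778, |d|² = 121.
distance² = |AP|² − (AP·d)²/|d|² = 778 − 14641/121 = 657, so the distance is 3√73.

3√73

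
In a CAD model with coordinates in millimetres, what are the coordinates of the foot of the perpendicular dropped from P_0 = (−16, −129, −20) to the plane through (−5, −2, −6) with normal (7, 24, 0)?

(19, -9, -20)

n = (7, 24, 0), |n|² = 625, and n·P_0 − (-83) = -3125.
t = -3125/625 = -5, so the foot is P_0 − t·n = (−16, −129, −20) − (-5)·(7, 24, 0) = (19, −9, −20).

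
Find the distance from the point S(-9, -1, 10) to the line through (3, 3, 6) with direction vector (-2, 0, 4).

Direction vector d = (-2, 0, 4).
AP = (-12, -4, 4), and AP × d = (-16, 40, -8).
|AP × d|² = 1920 and |d|² = 20, so the distance is √(1920/20) = √96 = 4√6.

4√6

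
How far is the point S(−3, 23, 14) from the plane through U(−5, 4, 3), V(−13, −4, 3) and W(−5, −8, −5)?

UV = (−8, −8, 0) and UW = (0, −12, −8), so a normal is n = UV × UW = (64, −64, 96).
Then n·(−3, 23, 14) − (−288) = −32.
|n| = √(4096 + 4096 + 9216) = 32√17, so the distance is |-32|/(32√17) = 1/√17.

1/√17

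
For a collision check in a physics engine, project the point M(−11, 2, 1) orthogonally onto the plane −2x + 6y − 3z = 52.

The perpendicular from M has direction n = (−2, 6, −3): r = (−11, 2, 1) + t(−2, 6, −3).
Substitute into the plane: n·(M + tn) = 52 gives 31 + 49t = 52, so t = 3/7.
Foot = (−11, 2, 1) + (3/7)·(−2, 6, −3) = (−83/7, 32/7, −2/7).

(-83/7, 32/7, -2/7)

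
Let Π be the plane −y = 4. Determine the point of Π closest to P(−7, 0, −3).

n = (0, −1, 0), |n|² = 1, and n·P − 4 = -4.
t = -4/1 = -4, so the foot is P − t·n = (−7, 0, −3) − (-4)·(0, −1, 0) = (−7, −4, −3).

(-7, -4, -3)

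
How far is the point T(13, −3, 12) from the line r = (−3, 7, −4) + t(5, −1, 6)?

3√6

Direction vector d = (5, −1, 6).
AP = (16, −10, 16), and AP × d = (−44, −16, 34).
|AP × d|² = 3348 and |d|² = 62, so the distance is √(3348/62) = √54 = 3√6.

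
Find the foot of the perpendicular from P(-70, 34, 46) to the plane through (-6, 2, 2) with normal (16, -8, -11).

(-6, 2, 2)

The perpendicular from P has direction n = (16, -8, -11): r = (-70, 34, 46) + μ(16, -8, -11).
Substitute into the plane: n·(P + μn) = -134 gives -1898 + 441μ = -134, so μ = 4.
Foot = (-70, 34, 46) + 4·(16, -8, -11) = (-6, 2, 2).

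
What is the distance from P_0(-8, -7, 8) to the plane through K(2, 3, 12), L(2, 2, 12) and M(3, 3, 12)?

KL = (0, -1, 0) and KM = (1, 0, 0), so a normal is n = KL × KM = (0, 0, 1).
d = |1·8 − 12| / √(0 + 0 + 1) = |-4| / 1 = 4.

4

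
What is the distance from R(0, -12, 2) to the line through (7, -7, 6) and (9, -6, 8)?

3

A direction vector is d = (2, 1, 2).
AP = (-7, -5, -4), and AP × d = (-6, 6, 3).
|AP × d|² = 81 and |d|² = 9, so the distance is √(81/9) = √9 = 3.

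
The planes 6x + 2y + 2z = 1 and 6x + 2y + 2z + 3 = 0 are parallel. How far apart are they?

2√11/11

Both planes have normal n = (6, 2, 2), |n| = 2√11. Any point on the first plane is at distance |(-3) − 1|/|n| = 4/(2√11) = 2/√11 from the second.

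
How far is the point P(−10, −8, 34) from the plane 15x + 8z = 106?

n = (15, 0, 8); n·P − 106 = 16; |n| = 17; distance = 16/17.

16/17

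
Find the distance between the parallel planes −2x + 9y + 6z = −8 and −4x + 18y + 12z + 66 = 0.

25/11

Divide the second equation by 2 to match normals: −2x + 9y + 6z = -33.
With common normal n = (−2, 9, 6) (|n| = 11), the distance is |(-8) − (-33)|/|n| = 25/11.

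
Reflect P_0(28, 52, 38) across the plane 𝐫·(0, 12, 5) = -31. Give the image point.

(28, -68, -12)

n = (0, 12, 5), |n|² = 169, n·P_0 − (-31) = 845, so t = 845/169 = 5.
Foot F = P_0 − 5·n = (28, -8, 13); the reflection is 2F − P_0 = (28, -68, -12).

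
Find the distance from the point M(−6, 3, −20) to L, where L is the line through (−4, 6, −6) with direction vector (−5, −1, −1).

Direction vector d = (−5, −1, −1).
AP = (−2, −3, −14); AP·d = 27, |AP|² = 209, |d|² = 27.
distance² = |AP|² − (AP·d)²/|d|² = 209 − 729/27 = 182, so the distance is √182.

√182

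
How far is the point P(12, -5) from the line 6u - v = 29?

48√37/37

The normal to the line is n = (6, -1) with |n| = √37.
|n·P − 29| = |77 − 29| = 48, so the distance is 48/√37.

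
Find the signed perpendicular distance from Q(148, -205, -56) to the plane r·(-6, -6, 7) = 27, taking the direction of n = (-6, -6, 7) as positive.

n·Q − 27 = -77.
|n| = 11, so the signed distance is -77/11 = -7.

-7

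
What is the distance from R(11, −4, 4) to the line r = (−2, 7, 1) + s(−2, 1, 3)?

9√3

Direction vector d = (−2, 1, 3).
AP = (13, −11, 3), and AP × d = (−36, −45, −9).
|AP × d|² = 3402 and |d|² = 14, so the distance is √(3402/14) = √243 = 9√3.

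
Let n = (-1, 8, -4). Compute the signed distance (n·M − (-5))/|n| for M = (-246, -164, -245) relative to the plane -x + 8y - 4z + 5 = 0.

n·M − (-5) = -81.
|n| = 9, so the signed distance is -81/9 = -9.

-9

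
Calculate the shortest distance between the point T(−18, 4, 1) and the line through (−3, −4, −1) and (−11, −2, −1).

√21

A direction vector is d = (−8, 2, 0).
AP = (−15, 8, 2), and AP × d = (−4, −16, 34).
|AP × d|² = 1428 and |d|² = 68, so the distance is √(1428/68) = √21.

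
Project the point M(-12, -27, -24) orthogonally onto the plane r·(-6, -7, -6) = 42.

n = (-6, -7, -6), |n|² = 121, and n·M − 42 = 363.
t = 363/121 = 3, so the foot is M − t·n = (-12, -27, -24) − 3·(-6, -7, -6) = (6, -6, -6).

(6, -6, -6)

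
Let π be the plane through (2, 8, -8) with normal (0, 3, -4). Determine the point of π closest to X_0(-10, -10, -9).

The perpendicular from X_0 has direction n = (0, 3, -4): r = (-10, -10, -9) + μ(0, 3, -4).
Substitute into the plane: n·(X_0 + μn) = 56 gives 6 + 25μ = 56, so μ = 2.
Foot = (-10, -10, -9) + 2·(0, 3, -4) = (-10, -4, -17).

(-10, -4, -17)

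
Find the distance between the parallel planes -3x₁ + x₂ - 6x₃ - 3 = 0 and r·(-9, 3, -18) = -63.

24/√46

Divide the second equation by 3 to match normals: -3x₁ + x₂ - 6x₃ = -21.
Both planes have normal n = (-3, 1, -6), |n| = √46. Any point on the first plane is at distance |(-21) − 3|/|n| = 24/√46 = 12√46/23 from the second.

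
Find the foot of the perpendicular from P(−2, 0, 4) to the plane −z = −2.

n = (0, 0, −1), |n|² = 1, and n·P − (-2) = -2.
t = -2/1 = -2, so the foot is P − t·n = (−2, 0, 4) − (-2)·(0, 0, −1) = (−2, 0, 2).

(-2, 0, 2)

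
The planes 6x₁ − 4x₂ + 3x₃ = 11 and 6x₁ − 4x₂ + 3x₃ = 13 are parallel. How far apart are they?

Both planes have normal n = (6, −4, 3), |n| = √61. Any point on the first plane is at distance |13 − 11|/|n| = 2/√61 from the second.

2√61/61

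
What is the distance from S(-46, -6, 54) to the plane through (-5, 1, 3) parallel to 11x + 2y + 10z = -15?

3

Parallel planes share the normal n = (11, 2, 10); since (-5, 1, 3) lies on the plane, its equation is 11x + 2y + 10z = -23.
n = (11, 2, 10); n·P − (-23) = 45; |n| = 15; distance = 45/15 = 3.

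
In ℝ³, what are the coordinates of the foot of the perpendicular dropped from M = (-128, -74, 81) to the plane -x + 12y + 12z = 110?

(-2170/17, -1330/17, 1305/17)

n = (-1, 12, 12), |n|² = 289, and n·M − 110 = 102.
t = 102/289 = 6/17, so the foot is M − t·n = (-128, -74, 81) − (6/17)·(-1, 12, 12) = (-2170/17, -1330/17, 1305/17).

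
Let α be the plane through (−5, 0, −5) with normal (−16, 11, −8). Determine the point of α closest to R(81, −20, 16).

(17, 24, -16)

The perpendicular from R has direction n = (−16, 11, −8): r = (81, −20, 16) + λ(−16, 11, −8).
Substitute into the plane: n·(R + λn) = 120 gives -1644 + 441λ = 120, so λ = 4.
Foot = (81, −20, 16) + 4·(−16, 11, −8) = (17, 24, −16).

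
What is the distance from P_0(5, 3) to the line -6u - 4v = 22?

32/√13

The normal to the line is n = (-6, -4) with |n| = 2√13.
|n·P_0 − 22| = |-42 − 22| = 64, so the distance is 64/(2√13) = 32/√13.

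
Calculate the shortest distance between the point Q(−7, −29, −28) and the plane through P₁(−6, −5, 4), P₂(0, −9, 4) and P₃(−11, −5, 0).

P₁P₂ = (6, −4, 0) and P₁P₃ = (−5, 0, −4), so a normal is n = P₁P₂ × P₁P₃ = (16, 24, −20).
d = |16·(-7) + 24·(-29) + (-20)·(-28) − (-296)| / √(256 + 576 + 400) = |48| / (4√77) = 12/√77.

12√77/77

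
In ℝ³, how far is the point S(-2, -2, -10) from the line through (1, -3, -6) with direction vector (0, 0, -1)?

Direction vector d = (0, 0, -1).
AP = (-3, 1, -4), and AP × d = (-1, -3, 0).
|AP × d|² = 10 and |d|² = 1, so the distance is √10.

√10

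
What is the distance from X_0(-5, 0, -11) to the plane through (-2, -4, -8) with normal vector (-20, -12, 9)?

3/5

The plane has equation n·(r − (-2, -4, -8)) = 0, i.e. n·r = 16.
Then n·(-5, 0, -11) - 16 = -15.
|n| = √(400 + 144 + 81) = 25, so the distance is |-15|/25 = 3/5.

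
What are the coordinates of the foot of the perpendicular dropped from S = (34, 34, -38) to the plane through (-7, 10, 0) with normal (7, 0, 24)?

n = (7, 0, 24), |n|² = 625, and n·S − (-49) = -625.
t = -625/625 = -1, so the foot is S − t·n = (34, 34, -38) − (-1)·(7, 0, 24) = (41, 34, -14).

(41, 34, -14)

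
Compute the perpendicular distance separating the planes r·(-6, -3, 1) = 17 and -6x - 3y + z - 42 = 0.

Both planes have normal n = (-6, -3, 1), |n| = √46. Any point on the first plane is at distance |42 − 17|/|n| = 25/√46 = 25√46/46 from the second.

25√46/46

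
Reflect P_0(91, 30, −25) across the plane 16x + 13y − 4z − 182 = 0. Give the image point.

(-37, -74, 7)

With n = (16, 13, −4), the signed offset is (n·P_0 − 182)/|n|² = 1764/441 = 4.
P_0' = P_0 − 2t·n = (91, 30, −25) − 8·(16, 13, −4) = (−37, −74, 7).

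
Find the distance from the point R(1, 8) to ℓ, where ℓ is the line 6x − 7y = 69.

d = |6·1 + (-7)·8 − 69| / √(36 + 49) = |-119|/√85 = 119/√85.

7√85/5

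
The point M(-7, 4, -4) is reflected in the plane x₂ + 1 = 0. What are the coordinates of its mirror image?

With n = (0, 1, 0), the signed offset is (n·M − (-1))/|n|² = 5/1 = 5.
M' = M − 2t·n = (-7, 4, -4) − 10·(0, 1, 0) = (-7, -6, -4).

(-7, -6, -4)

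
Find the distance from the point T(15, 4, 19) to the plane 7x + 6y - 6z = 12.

3/11

Normal vector n = (7, 6, -6), and n·(15, 4, 19) - 12 = 3.
|n| = √(49 + 36 + 36) = 11, so the distance is |3|/11 = 3/11.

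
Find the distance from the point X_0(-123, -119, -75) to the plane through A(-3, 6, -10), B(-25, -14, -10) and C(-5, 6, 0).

3

AB = (-22, -20, 0) and AC = (-2, 0, 10), so a normal is n = AB × AC = (-200, 220, -40).
d = |(-200)·(-123) + 220·(-119) + (-40)·(-75) − 2320| / √(40000 + 48400 + 1600) = |-900| / 300 = 3.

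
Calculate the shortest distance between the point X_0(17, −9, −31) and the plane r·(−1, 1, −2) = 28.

8/√6

d = |(-1)·17 + 1·(-9) + (-2)·(-31) − 28| / √(1 + 1 + 4) = |8| / √6 = 4√6/3.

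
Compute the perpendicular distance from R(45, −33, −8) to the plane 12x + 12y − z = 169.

d = |12·45 + 12·(-33) + (-1)·(-8) − 169| / √(144 + 144 + 1) = |-17| / 17 = 1.

1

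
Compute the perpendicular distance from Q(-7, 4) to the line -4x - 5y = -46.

54√41/41

The normal to the line is n = (-4, -5) with |n| = √41.
|n·Q − (-46)| = |8 − (-46)| = 54, so the distance is 54/√41.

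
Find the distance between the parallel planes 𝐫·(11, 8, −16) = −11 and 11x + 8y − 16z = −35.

Both planes have normal n = (11, 8, −16), |n| = 21. Any point on the first plane is at distance |(-35) − (-11)|/|n| = 24/21 = 8/7 from the second.

8/7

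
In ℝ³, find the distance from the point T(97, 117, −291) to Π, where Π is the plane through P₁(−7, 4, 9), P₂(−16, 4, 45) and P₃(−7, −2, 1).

8

P₁P₂ = (−9, 0, 36) and P₁P₃ = (0, −6, −8), so a normal is n = P₁P₂ × P₁P₃ = (216, −72, 54).
n = (216, −72, 54); n·P − (-1314) = -1872; |n| = 234; distance = 1872/234 = 8.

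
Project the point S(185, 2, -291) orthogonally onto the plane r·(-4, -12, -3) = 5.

(2437/13, 122/13, -3759/13)

The perpendicular from S has direction n = (-4, -12, -3): r = (185, 2, -291) + λ(-4, -12, -3).
Substitute into the plane: n·(S + λn) = 5 gives 109 + 169λ = 5, so λ = -8/13.
Foot = (185, 2, -291) + (-8/13)·(-4, -12, -3) = (2437/13, 122/13, -3759/13).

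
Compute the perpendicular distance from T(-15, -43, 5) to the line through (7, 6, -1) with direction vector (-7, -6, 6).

√985

Direction vector d = (-7, -6, 6).
AP = (-22, -49, 6), and AP × d = (-258, 90, -211).
|AP × d|² = 119185 and |d|² = 121, so the distance is √(119185/121) = √985.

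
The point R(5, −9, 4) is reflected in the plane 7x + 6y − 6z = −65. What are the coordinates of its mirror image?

(27/11, -123/11, 68/11)

n = (7, 6, −6), |n|² = 121, n·R − (-65) = 22, so t = 22/121 = 2/11.
Foot F = R − (2/11)·n = (41/11, −111/11, 56/11); the reflection is 2F − R = (27/11, −123/11, 68/11).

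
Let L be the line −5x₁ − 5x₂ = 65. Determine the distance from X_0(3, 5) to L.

The normal to the line is n = (−5, −5) with |n| = 5√2.
|n·X_0 − 65| = |-40 − 65| = 105, so the distance is 105/(5√2) = 21/√2.

21/√2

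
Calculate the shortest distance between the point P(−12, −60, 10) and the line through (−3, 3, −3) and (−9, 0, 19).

3√410

A direction vector is d = (−6, −3, 22).
AP = (−9, −63, 13), and AP × d = (−1347, 120, −351).
|AP × d|² = 1952010 and |d|² = 529, so the distance is √(1952010/529) = √3690 = 3√410.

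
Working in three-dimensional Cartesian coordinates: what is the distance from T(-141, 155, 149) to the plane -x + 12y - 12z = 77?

Normal vector n = (-1, 12, -12), and n·(-141, 155, 149) - 77 = 136.
|n| = √(1 + 144 + 144) = 17, so the distance is |136|/17 = 8.

8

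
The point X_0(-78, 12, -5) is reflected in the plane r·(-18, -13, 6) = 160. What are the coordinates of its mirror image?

(-6, 64, -29)

With n = (-18, -13, 6), the signed offset is (n·X_0 − 160)/|n|² = 1058/529 = 2.
X_0' = X_0 − 2t·n = (-78, 12, -5) − 4·(-18, -13, 6) = (-6, 64, -29).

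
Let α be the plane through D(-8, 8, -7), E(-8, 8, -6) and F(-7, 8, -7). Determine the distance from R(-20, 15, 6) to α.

DE = (0, 0, 1) and DF = (1, 0, 0), so a normal is n = DE × DF = (0, 1, 0).
Then n·(-20, 15, 6) - 8 = 7.
|n| = √(0 + 1 + 0) = 1, so the distance is |7|/1 = 7.

7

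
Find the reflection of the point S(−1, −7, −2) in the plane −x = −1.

With n = (−1, 0, 0), the signed offset is (n·S − (-1))/|n|² = 2/1 = 2.
S' = S − 2t·n = (−1, −7, −2) − 4·(−1, 0, 0) = (3, −7, −2).

(3, -7, -2)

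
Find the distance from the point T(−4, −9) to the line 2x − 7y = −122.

The normal to the line is n = (2, −7) with |n| = √53.
|n·T − (-122)| = |55 − (-122)| = 177, so the distance is 177/√53.

177√53/53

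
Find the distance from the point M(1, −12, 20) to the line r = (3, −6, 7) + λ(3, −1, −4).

√105

Direction vector d = (3, −1, −4).
AP = (−2, −6, 13), and AP × d = (37, 31, 20).
|AP × d|² = 2730 and |d|² = 26, so the distance is √(2730/26) = √105.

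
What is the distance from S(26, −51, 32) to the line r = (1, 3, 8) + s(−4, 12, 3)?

3√157

Direction vector d = (−4, 12, 3).
AP = (25, −54, 24); AP·d = -676, |AP|² = 4117, |d|² = 169.
distance² = |AP|² − (AP·d)²/|d|² = 4117 − 456976/169 = 1413, so the distance is 3√157.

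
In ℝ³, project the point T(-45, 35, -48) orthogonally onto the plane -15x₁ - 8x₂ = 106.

The perpendicular from T has direction n = (-15, -8, 0): r = (-45, 35, -48) + t(-15, -8, 0).
Substitute into the plane: n·(T + tn) = 106 gives 395 + 289t = 106, so t = -1.
Foot = (-45, 35, -48) + (-1)·(-15, -8, 0) = (-30, 43, -48).

(-30, 43, -48)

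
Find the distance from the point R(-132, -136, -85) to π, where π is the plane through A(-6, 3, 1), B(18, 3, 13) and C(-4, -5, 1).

AB = (24, 0, 12) and AC = (2, -8, 0), so a normal is n = AB × AC = (96, 24, -192).
Then n·(-132, -136, -85) - (-696) = 1080.
|n| = √(9216 + 576 + 36864) = 216, so the distance is |1080|/216 = 5.

5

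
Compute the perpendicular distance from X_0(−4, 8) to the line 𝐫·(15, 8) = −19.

d = |15·(-4) + 8·8 − (-19)| / √(225 + 64) = |23|/17 = 23/17.

23/17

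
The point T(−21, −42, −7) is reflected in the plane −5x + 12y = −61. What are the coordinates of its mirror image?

(-41, 6, -7)

With n = (−5, 12, 0), the signed offset is (n·T − (-61))/|n|² = -338/169 = -2.
T' = T − 2t·n = (−21, −42, −7) − (-4)·(−5, 12, 0) = (−41, 6, −7).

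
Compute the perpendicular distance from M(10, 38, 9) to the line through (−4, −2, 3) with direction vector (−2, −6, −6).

2√154

Direction vector d = (−2, −6, −6).
AP = (14, 40, 6), and AP × d = (−204, 72, −4).
|AP × d|² = 46816 and |d|² = 76, so the distance is √(46816/76) = √616 = 2√154.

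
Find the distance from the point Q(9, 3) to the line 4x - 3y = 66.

39/5

d = |4·9 + (-3)·3 − 66| / √(16 + 9) = |-39|/5 = 39/5.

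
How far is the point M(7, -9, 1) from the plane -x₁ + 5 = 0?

2

Normal vector n = (-1, 0, 0), and n·(7, -9, 1) - (-5) = -2.
|n| = √(1 + 0 + 0) = 1, so the distance is |-2|/1 = 2.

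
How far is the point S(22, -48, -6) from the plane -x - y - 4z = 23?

9√2/2

Normal vector n = (-1, -1, -4), and n·(22, -48, -6) - 23 = 27.
|n| = √(1 + 1 + 16) = 3√2, so the distance is |27|/(3√2) = 9√2/2.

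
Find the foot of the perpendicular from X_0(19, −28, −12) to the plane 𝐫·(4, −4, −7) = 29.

The perpendicular from X_0 has direction n = (4, −4, −7): r = (19, −28, −12) + t(4, −4, −7).
Substitute into the plane: n·(X_0 + tn) = 29 gives 272 + 81t = 29, so t = -3.
Foot = (19, −28, −12) + (-3)·(4, −4, −7) = (7, −16, 9).

(7, -16, 9)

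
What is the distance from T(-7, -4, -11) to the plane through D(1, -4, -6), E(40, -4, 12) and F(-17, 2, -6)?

DE = (39, 0, 18) and DF = (-18, 6, 0), so a normal is n = DE × DF = (-108, -324, 234).
d = |(-108)·(-7) + (-324)·(-4) + 234·(-11) − (-216)| / √(11664 + 104976 + 54756) = |-306| / 414 = 17/23.

17/23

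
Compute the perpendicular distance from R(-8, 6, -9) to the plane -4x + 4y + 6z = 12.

5√17/17

n = (-4, 4, 6); n·P − 12 = -10; |n| = 2√17; distance = 10/(2√17) = 5/√17.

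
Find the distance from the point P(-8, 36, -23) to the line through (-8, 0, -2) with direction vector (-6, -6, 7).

18√2

Direction vector d = (-6, -6, 7).
AP = (0, 36, -21); AP·d = -363, |AP|² = 1737, |d|² = 121.
distance² = |AP|² − (AP·d)²/|d|² = 1737 − 131769/121 = 648, so the distance is 18√2.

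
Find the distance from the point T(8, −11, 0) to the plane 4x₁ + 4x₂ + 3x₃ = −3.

n = (4, 4, 3); n·P − (-3) = -9; |n| = √41; distance = 9/√41 = 9√41/41.

9√41/41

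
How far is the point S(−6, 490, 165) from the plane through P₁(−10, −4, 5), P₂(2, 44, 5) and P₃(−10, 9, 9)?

P₁P₂ = (12, 48, 0) and P₁P₃ = (0, 13, 4), so a normal is n = P₁P₂ × P₁P₃ = (192, −48, 156).
Then n·(−6, 490, 165) − (−948) = 2016.
|n| = √(36864 + 2304 + 24336) = 252, so the distance is |2016|/252 = 8.

8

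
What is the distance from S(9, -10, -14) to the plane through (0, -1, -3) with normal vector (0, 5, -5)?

The plane has equation n·(r − (0, -1, -3)) = 0, i.e. n·r = 10.
Then n·(9, -10, -14) - 10 = 10.
|n| = √(0 + 25 + 25) = 5√2, so the distance is |10|/(5√2) = √2.

√2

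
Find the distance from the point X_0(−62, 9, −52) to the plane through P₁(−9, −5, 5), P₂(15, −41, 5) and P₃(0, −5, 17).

P₁P₂ = (24, −36, 0) and P₁P₃ = (9, 0, 12), so a normal is n = P₁P₂ × P₁P₃ = (−432, −288, 324).
Then n·(−62, 9, −52) − 6948 = 396.
|n| = √(186624 + 82944 + 104976) = 612, so the distance is |396|/612 = 11/17.

11/17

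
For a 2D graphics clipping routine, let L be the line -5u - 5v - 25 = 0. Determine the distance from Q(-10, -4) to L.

The normal to the line is n = (-5, -5) with |n| = 5√2.
|n·Q − 25| = |70 − 25| = 45, so the distance is 45/(5√2) = 9/√2.

9√2/2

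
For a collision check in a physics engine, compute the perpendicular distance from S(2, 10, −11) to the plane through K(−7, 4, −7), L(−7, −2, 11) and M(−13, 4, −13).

5√11/11

KL = (0, −6, 18) and KM = (−6, 0, −6), so a normal is n = KL × KM = (36, −108, −36).
Then n·(2, 10, −11) − (−432) = −180.
|n| = √(1296 + 11664 + 1296) = 36√11, so the distance is |-180|/(36√11) = 5√11/11.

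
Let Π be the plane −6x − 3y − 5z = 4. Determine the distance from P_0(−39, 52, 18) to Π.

16/√70

Normal vector n = (−6, −3, −5), and n·(−39, 52, 18) − 4 = −16.
|n| = √(36 + 9 + 25) = √70, so the distance is |-16|/√70 = 8√70/35.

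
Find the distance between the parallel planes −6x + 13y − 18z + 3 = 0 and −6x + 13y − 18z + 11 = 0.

8/23

Both planes have normal n = (−6, 13, −18), |n| = 23. Any point on the first plane is at distance |(-11) − (-3)|/|n| = 8/23 from the second.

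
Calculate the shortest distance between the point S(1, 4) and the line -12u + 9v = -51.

5

d = |(-12)·1 + 9·4 − (-51)| / √(144 + 81) = |75|/15 = 5.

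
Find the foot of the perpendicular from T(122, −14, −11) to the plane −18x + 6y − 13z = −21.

(50, 10, -63)

n = (−18, 6, −13), |n|² = 529, and n·T − (-21) = -2116.
t = -2116/529 = -4, so the foot is T − t·n = (122, −14, −11) − (-4)·(−18, 6, −13) = (50, 10, −63).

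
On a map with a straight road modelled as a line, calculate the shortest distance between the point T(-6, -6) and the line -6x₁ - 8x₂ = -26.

11

d = |(-6)·(-6) + (-8)·(-6) − (-26)| / √(36 + 64) = |110|/10 = 11.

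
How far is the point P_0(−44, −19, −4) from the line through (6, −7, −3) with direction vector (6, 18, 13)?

46

Direction vector d = (6, 18, 13).
AP = (−50, −12, −1), and AP × d = (−138, 644, −828).
|AP × d|² = 1119364 and |d|² = 529, so the distance is √(1119364/529) = √2116 = 46.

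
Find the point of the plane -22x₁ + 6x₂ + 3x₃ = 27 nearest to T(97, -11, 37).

(9, 13, 49)

n = (-22, 6, 3), |n|² = 529, and n·T − 27 = -2116.
t = -2116/529 = -4, so the foot is T − t·n = (97, -11, 37) − (-4)·(-22, 6, 3) = (9, 13, 49).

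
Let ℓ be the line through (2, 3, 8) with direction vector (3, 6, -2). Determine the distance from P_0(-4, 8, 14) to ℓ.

√97

Direction vector d = (3, 6, -2).
AP = (-6, 5, 6); AP·d = 0, |AP|² = 97, |d|² = 49.
distance² = |AP|² − (AP·d)²/|d|² = 97 − 0/49 = 97, so the distance is √97.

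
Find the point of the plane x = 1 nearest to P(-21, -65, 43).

n = (1, 0, 0), |n|² = 1, and n·P − 1 = -22.
t = -22/1 = -22, so the foot is P − t·n = (-21, -65, 43) − (-22)·(1, 0, 0) = (1, -65, 43).

(1, -65, 43)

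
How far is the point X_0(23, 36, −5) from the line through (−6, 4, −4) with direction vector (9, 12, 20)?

Direction vector d = (9, 12, 20).
AP = (29, 32, −1); AP·d = 625, |AP|² = 1866, |d|² = 625.
distance² = |AP|² − (AP·d)²/|d|² = 1866 − 390625/625 = 1241, so the distance is √1241.

√1241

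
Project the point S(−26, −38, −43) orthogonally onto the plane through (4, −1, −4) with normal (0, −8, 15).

(-26, -46, -28)

n = (0, −8, 15), |n|² = 289, and n·S − (-52) = -289.
t = -289/289 = -1, so the foot is S − t·n = (−26, −38, −43) − (-1)·(0, −8, 15) = (−26, −46, −28).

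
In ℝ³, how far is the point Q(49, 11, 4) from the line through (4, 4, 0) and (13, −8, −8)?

A direction vector is d = (9, −12, −8).
AP = (45, 7, 4), and AP × d = (−8, 396, −603).
|AP × d|² = 520489 and |d|² = 289, so the distance is √(520489/289) = √1801.

√1801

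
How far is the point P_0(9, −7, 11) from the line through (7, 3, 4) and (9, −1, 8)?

3

A direction vector is d = (2, −4, 4).
AP = (2, −10, 7); AP·d = 72, |AP|² = 153, |d|² = 36.
distance² = |AP|² − (AP·d)²/|d|² = 153 − 5184/36 = 9, so the distance is 3.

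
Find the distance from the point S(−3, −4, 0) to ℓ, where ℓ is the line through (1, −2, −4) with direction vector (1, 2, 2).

6

Direction vector d = (1, 2, 2).
AP = (−4, −2, 4), and AP × d = (−12, 12, −6).
|AP × d|² = 324 and |d|² = 9, so the distance is √(324/9) = √36 = 6.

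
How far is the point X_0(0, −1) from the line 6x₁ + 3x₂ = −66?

21/√5

d = |6·0 + 3·(-1) − (-66)| / √(36 + 9) = |63|/(3√5) = 21/√5.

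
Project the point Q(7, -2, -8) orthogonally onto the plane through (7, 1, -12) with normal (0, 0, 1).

(7, -2, -12)

n = (0, 0, 1), |n|² = 1, and n·Q − (-12) = 4.
t = 4/1 = 4, so the foot is Q − t·n = (7, -2, -8) − 4·(0, 0, 1) = (7, -2, -12).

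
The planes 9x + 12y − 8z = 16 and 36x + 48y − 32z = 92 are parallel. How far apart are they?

7/17

Divide the second equation by 4 to match normals: 9x + 12y − 8z = 23.
With common normal n = (9, 12, −8) (|n| = 17), the distance is |16 − 23|/|n| = 7/17.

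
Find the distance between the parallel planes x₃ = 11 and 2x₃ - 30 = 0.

4

Divide the second equation by 2 to match normals: x₃ = 15.
With common normal n = (0, 0, 1) (|n| = 1), the distance is |11 − 15|/|n| = 4/1 = 4.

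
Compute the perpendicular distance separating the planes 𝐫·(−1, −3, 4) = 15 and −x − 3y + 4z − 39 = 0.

12√26/13

Both planes have normal n = (−1, −3, 4), |n| = √26. Any point on the first plane is at distance |39 − 15|/|n| = 24/√26 = 12√26/13 from the second.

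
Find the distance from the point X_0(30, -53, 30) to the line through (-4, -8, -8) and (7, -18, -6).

A direction vector is d = (11, -10, 2).
AP = (34, -45, 38), and AP × d = (290, 350, 155).
|AP × d|² = 230625 and |d|² = 225, so the distance is √(230625/225) = √1025 = 5√41.

5√41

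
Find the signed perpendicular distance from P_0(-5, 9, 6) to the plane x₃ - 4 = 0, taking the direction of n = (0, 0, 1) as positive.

n·P_0 − 4 = 2.
|n| = 1, so the signed distance is 2/1 = 2.

2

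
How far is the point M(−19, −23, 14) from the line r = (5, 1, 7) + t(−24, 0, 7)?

Direction vector d = (−24, 0, 7).
AP = (−24, −24, 7), and AP × d = (−168, 0, −576).
|AP × d|² = 360000 and |d|² = 625, so the distance is √(360000/625) = √576 = 24.

24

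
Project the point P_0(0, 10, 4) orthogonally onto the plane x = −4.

n = (1, 0, 0), |n|² = 1, and n·P_0 − (-4) = 4.
t = 4/1 = 4, so the foot is P_0 − t·n = (0, 10, 4) − 4·(1, 0, 0) = (−4, 10, 4).

(-4, 10, 4)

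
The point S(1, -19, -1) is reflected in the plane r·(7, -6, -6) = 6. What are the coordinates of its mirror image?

With n = (7, -6, -6), the signed offset is (n·S − 6)/|n|² = 121/121 = 1.
S' = S − 2t·n = (1, -19, -1) − 2·(7, -6, -6) = (-13, -7, 11).

(-13, -7, 11)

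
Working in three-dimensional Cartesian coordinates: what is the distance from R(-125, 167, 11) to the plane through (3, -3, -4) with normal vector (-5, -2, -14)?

The plane has equation n·(r − (3, -3, -4)) = 0, i.e. n·r = 47.
d = |(-5)·(-125) + (-2)·167 + (-14)·11 − 47| / √(25 + 4 + 196) = |90| / 15 = 6.

6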